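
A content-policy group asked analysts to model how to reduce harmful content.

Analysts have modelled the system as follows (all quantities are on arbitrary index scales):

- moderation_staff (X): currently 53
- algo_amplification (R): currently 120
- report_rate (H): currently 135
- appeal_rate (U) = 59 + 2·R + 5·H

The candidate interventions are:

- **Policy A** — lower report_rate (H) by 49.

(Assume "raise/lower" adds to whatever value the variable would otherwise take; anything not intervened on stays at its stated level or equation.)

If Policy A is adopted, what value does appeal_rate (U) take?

Policy A (H − 49):
  R = 120
  H = 135 − 49 = 86
  U = 59 + 2·120 + 5·86 = 729

729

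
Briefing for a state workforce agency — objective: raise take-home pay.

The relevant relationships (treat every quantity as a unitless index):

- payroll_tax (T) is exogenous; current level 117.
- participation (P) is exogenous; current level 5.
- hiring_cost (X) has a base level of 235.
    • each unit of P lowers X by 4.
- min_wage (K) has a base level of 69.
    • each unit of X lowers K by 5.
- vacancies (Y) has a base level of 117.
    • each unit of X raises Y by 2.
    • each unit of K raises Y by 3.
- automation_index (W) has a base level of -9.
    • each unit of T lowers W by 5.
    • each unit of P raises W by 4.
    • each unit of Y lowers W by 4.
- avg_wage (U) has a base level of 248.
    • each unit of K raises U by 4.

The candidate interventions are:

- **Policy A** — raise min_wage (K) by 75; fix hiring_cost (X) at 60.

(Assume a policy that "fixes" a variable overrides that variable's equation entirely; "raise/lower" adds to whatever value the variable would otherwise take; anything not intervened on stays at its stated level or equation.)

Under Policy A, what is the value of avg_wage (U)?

Policy A (K + 75, X := 60):
  P = 5
  X = 60
  K = 69 − 5·60 (+75 from intervention) = -156
  U = 248 + 4·(-156) = -376

-376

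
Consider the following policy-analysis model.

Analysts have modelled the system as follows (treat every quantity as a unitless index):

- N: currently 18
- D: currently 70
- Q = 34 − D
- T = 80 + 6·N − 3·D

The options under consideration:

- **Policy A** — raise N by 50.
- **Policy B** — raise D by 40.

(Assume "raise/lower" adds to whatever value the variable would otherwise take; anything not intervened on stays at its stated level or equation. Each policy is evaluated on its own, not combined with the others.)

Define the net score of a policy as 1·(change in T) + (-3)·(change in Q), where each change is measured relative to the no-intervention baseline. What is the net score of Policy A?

Baseline:
  N = 18
  D = 70
  Q = 34 − 70 = -36
  T = 80 + 6·18 − 3·70 = -22
Policy A (N + 50):
  N = 18 + 50 = 68
  D = 70
  Q = 34 − 70 = -36
  T = 80 + 6·68 − 3·70 = 278
ΔT = 278 − (-22) = 300; ΔQ = -36 − (-36) = 0
Score = 1·300 + (-3)·0 = 300

300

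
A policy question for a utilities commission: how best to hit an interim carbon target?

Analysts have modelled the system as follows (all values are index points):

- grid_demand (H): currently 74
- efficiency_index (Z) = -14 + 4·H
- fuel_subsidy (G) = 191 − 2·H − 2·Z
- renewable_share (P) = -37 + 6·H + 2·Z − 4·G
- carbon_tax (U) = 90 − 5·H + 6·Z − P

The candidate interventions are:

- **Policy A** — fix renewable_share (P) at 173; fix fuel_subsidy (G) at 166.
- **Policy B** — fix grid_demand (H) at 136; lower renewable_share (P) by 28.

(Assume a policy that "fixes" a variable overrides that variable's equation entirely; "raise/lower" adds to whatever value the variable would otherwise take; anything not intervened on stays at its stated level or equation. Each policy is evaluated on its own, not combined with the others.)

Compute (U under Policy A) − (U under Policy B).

5024

Policy A (P := 173, G := 166):
  H = 74
  Z = -14 + 4·74 = 282
  G = 166
  P = 173
  U = 90 − 5·74 + 6·282 − 173 = 1239
Policy B (H := 136, P − 28):
  H = 136
  Z = -14 + 4·136 = 530
  G = 191 − 2·136 − 2·530 = -1141
  P = -37 + 6·136 + 2·530 − 4·(-1141) (−28 from intervention) = 6375
  U = 90 − 5·136 + 6·530 − 6375 = -3785
U: 1239 − (-3785) = 5024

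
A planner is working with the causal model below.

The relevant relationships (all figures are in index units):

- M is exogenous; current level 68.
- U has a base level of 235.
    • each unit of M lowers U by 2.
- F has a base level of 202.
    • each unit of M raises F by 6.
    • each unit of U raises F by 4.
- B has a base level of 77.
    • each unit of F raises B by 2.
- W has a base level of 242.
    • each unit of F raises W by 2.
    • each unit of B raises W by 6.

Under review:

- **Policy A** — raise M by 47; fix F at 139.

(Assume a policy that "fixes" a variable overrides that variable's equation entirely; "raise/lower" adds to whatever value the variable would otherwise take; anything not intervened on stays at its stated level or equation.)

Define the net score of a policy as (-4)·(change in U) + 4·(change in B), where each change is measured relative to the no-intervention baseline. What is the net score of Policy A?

-6560

Baseline:
  M = 68
  U = 235 − 2·68 = 99
  F = 202 + 6·68 + 4·99 = 1006
  B = 77 + 2·1006 = 2089
Policy A (M + 47, F := 139):
  M = 68 + 47 = 115
  U = 235 − 2·115 = 5
  F = 139
  B = 77 + 2·139 = 355
ΔU = 5 − 99 = -94; ΔB = 355 − 2089 = -1734
Score = (-4)·(-94) + 4·(-1734) = -6560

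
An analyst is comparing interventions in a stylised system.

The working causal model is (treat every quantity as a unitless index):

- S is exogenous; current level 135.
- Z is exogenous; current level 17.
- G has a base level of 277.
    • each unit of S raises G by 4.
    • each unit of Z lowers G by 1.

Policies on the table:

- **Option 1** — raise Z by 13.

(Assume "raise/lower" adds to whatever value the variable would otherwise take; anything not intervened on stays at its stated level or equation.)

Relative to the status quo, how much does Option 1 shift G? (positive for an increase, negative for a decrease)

Baseline:
  S = 135
  Z = 17
  G = 277 + 4·135 − 17 = 800
Option 1 (Z + 13):
  S = 135
  Z = 17 + 13 = 30
  G = 277 + 4·135 − 30 = 787
Change in G: 787 − 800 = -13

-13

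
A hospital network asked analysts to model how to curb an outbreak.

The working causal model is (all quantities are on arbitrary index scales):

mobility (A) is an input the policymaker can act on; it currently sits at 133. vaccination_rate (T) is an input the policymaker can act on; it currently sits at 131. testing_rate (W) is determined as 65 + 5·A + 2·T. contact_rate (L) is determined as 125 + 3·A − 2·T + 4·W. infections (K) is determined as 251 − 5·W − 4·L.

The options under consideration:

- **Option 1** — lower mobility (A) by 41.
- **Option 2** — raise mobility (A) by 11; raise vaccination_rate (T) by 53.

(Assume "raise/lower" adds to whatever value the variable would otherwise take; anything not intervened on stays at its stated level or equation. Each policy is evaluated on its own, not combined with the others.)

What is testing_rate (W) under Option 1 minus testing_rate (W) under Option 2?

-366

Option 1 (A − 41):
  A = 133 − 41 = 92
  T = 131
  W = 65 + 5·92 + 2·131 = 787
Option 2 (A + 11, T + 53):
  A = 133 + 11 = 144
  T = 131 + 53 = 184
  W = 65 + 5·144 + 2·184 = 1153
W: 787 − 1153 = -366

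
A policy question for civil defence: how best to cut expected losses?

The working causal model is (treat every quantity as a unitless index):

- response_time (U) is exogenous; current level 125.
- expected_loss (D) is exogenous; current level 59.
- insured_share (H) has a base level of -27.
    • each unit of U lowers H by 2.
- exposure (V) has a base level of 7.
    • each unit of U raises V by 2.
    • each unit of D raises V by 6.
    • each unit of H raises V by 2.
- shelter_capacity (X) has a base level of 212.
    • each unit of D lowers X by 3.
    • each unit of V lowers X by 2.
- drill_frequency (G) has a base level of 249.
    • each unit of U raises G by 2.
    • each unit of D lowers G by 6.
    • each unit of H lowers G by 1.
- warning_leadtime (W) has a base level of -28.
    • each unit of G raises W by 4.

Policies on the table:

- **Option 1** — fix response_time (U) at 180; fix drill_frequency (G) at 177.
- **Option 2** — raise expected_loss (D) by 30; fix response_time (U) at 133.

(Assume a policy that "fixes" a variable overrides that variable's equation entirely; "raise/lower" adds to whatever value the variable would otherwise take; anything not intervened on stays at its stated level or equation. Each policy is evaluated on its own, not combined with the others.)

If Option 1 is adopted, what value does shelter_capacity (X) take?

141

Option 1 (U := 180, G := 177):
  U = 180
  D = 59
  H = -27 − 2·180 = -387
  V = 7 + 2·180 + 6·59 + 2·(-387) = -53
  X = 212 − 3·59 − 2·(-53) = 141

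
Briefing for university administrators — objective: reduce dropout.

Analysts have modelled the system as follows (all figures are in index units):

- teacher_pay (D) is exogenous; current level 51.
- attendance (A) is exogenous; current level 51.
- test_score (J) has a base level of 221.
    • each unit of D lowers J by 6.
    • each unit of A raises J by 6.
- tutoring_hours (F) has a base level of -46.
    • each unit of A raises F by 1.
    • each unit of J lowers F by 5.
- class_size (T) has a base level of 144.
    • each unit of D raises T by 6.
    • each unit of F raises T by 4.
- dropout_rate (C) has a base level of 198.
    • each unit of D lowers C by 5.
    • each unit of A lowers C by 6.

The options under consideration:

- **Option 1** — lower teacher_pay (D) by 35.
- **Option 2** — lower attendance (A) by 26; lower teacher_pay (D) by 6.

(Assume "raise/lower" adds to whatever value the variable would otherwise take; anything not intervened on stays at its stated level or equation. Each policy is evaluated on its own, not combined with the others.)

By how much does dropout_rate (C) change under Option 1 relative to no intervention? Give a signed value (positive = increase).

Baseline:
  D = 51
  A = 51
  C = 198 − 5·51 − 6·51 = -363
Option 1 (D − 35):
  D = 51 − 35 = 16
  A = 51
  C = 198 − 5·16 − 6·51 = -188
Change in C: -188 − (-363) = 175

175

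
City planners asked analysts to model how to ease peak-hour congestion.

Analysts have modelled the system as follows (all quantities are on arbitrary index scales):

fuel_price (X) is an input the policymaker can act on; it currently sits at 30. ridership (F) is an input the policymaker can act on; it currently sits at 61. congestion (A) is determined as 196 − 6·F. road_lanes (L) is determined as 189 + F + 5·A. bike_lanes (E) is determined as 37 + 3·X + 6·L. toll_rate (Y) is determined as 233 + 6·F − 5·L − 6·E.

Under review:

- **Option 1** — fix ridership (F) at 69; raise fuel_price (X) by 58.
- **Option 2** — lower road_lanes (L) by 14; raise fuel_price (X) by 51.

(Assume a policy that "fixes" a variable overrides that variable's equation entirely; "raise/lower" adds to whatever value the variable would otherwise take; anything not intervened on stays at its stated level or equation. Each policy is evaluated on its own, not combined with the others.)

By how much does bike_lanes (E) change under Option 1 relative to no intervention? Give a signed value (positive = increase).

-1218

Baseline:
  X = 30
  F = 61
  A = 196 − 6·61 = -170
  L = 189 + 61 + 5·(-170) = -600
  E = 37 + 3·30 + 6·(-600) = -3473
Option 1 (F := 69, X + 58):
  X = 30 + 58 = 88
  F = 69
  A = 196 − 6·69 = -218
  L = 189 + 69 + 5·(-218) = -832
  E = 37 + 3·88 + 6·(-832) = -4691
Change in E: -4691 − (-3473) = -1218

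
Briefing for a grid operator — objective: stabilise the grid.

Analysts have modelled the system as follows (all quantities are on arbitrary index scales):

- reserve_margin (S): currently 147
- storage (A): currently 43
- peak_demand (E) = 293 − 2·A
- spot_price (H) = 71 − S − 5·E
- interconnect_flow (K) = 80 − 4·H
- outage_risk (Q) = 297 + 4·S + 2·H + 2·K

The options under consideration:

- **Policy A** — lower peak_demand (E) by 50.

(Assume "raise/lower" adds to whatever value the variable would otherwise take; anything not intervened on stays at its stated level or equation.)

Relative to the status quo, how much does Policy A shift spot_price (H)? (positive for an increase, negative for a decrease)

250

Baseline:
  S = 147
  A = 43
  E = 293 − 2·43 = 207
  H = 71 − 147 − 5·207 = -1111
Policy A (E − 50):
  S = 147
  A = 43
  E = 293 − 2·43 (−50 from intervention) = 157
  H = 71 − 147 − 5·157 = -861
Change in H: -861 − (-1111) = 250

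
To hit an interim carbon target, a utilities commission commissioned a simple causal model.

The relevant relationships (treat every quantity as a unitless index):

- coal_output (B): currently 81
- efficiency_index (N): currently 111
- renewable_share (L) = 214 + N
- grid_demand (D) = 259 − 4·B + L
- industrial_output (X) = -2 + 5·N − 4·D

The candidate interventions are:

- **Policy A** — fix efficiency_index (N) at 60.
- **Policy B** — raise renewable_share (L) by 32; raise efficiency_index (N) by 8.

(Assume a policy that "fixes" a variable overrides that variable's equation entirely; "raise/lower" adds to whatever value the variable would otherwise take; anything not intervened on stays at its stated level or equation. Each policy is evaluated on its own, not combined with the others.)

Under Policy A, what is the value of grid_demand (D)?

209

Policy A (N := 60):
  B = 81
  N = 60
  L = 214 + 60 = 274
  D = 259 − 4·81 + 274 = 209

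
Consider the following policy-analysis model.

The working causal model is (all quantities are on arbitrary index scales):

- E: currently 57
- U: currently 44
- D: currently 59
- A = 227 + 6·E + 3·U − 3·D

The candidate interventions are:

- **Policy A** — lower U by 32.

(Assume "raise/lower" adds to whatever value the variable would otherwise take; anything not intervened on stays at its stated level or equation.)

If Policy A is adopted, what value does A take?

428

Policy A (U − 32):
  E = 57
  U = 44 − 32 = 12
  D = 59
  A = 227 + 6·57 + 3·12 − 3·59 = 428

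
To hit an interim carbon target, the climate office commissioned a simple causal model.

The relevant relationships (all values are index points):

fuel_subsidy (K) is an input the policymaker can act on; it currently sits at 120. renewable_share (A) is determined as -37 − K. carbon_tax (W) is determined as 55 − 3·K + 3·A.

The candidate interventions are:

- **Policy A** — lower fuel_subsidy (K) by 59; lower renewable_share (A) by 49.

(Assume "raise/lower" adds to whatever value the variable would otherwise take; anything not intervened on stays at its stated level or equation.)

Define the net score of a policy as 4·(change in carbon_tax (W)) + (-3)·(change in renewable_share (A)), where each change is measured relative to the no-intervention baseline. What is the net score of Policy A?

798

Baseline:
  K = 120
  A = -37 − 120 = -157
  W = 55 − 3·120 + 3·(-157) = -776
Policy A (K − 59, A − 49):
  K = 120 − 59 = 61
  A = -37 − 61 (−49 from intervention) = -147
  W = 55 − 3·61 + 3·(-147) = -569
ΔW = -569 − (-776) = 207; ΔA = -147 − (-157) = 10
Score = 4·207 + (-3)·10 = 798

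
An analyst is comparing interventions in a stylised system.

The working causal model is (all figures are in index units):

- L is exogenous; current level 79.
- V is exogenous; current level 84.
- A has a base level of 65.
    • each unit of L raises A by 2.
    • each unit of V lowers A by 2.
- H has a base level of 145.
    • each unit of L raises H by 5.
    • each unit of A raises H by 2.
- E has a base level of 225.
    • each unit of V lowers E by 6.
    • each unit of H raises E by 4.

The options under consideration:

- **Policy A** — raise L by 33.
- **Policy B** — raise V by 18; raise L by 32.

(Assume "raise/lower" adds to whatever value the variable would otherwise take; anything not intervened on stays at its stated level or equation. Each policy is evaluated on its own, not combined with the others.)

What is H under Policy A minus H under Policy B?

Policy A (L + 33):
  L = 79 + 33 = 112
  V = 84
  A = 65 + 2·112 − 2·84 = 121
  H = 145 + 5·112 + 2·121 = 947
Policy B (V + 18, L + 32):
  L = 79 + 32 = 111
  V = 84 + 18 = 102
  A = 65 + 2·111 − 2·102 = 83
  H = 145 + 5·111 + 2·83 = 866
H: 947 − 866 = 81

81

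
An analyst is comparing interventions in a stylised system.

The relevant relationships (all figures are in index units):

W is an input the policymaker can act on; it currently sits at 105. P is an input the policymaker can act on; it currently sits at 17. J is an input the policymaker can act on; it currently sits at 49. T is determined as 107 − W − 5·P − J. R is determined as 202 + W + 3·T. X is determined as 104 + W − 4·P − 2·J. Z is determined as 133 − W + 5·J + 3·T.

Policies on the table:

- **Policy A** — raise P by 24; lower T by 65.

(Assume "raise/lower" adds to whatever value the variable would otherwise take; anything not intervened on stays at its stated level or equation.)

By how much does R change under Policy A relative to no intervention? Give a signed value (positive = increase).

-555

Baseline:
  W = 105
  P = 17
  J = 49
  T = 107 − 105 − 5·17 − 49 = -132
  R = 202 + 105 + 3·(-132) = -89
Policy A (P + 24, T − 65):
  W = 105
  P = 17 + 24 = 41
  J = 49
  T = 107 − 105 − 5·41 − 49 (−65 from intervention) = -317
  R = 202 + 105 + 3·(-317) = -644
Change in R: -644 − (-89) = -555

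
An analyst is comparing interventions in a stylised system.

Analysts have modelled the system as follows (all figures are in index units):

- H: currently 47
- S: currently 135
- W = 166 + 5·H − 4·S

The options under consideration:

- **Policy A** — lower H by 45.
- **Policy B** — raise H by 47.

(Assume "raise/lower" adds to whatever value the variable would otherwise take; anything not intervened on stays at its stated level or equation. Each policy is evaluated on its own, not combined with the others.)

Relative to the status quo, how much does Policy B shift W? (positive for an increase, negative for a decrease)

Baseline:
  H = 47
  S = 135
  W = 166 + 5·47 − 4·135 = -139
Policy B (H + 47):
  H = 47 + 47 = 94
  S = 135
  W = 166 + 5·94 − 4·135 = 96
Change in W: 96 − (-139) = 235

235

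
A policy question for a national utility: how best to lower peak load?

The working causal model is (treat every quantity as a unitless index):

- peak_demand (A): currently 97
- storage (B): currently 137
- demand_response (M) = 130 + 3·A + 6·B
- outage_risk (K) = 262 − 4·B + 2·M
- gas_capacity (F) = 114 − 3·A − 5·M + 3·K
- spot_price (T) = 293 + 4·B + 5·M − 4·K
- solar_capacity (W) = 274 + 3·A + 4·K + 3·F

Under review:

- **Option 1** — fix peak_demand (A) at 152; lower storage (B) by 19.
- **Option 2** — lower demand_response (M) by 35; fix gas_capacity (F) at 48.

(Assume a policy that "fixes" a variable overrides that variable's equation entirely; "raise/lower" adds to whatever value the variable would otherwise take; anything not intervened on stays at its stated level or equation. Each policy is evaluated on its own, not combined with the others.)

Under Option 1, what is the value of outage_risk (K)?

2378

Option 1 (A := 152, B − 19):
  A = 152
  B = 137 − 19 = 118
  M = 130 + 3·152 + 6·118 = 1294
  K = 262 − 4·118 + 2·1294 = 2378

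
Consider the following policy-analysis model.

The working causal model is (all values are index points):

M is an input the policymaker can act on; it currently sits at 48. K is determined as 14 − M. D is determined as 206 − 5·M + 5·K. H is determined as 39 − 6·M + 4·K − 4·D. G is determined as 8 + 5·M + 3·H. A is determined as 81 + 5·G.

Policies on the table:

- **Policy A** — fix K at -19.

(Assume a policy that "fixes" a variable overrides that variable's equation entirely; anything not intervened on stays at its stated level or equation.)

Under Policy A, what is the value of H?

191

Policy A (K := -19):
  M = 48
  K = -19
  D = 206 − 5·48 + 5·(-19) = -129
  H = 39 − 6·48 + 4·(-19) − 4·(-129) = 191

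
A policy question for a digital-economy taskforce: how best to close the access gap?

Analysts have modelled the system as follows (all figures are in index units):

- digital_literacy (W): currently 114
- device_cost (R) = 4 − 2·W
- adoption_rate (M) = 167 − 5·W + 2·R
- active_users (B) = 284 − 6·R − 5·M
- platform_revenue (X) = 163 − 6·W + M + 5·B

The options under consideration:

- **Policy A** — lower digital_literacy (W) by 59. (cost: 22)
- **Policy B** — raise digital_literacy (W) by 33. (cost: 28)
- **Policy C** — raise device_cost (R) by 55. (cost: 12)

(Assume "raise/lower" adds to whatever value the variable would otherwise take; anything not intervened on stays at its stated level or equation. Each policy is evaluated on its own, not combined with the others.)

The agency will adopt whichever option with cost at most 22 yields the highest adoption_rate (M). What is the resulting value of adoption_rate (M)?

Policy A (W − 59):
  W = 114 − 59 = 55
  R = 4 − 2·55 = -106
  M = 167 − 5·55 + 2·(-106) = -320
Policy C (R + 55):
  W = 114
  R = 4 − 2·114 (+55 from intervention) = -169
  M = 167 − 5·114 + 2·(-169) = -741
Comparing — Policy A: M=-320, Policy C: M=-741. Highest is -320 (Policy A).

-320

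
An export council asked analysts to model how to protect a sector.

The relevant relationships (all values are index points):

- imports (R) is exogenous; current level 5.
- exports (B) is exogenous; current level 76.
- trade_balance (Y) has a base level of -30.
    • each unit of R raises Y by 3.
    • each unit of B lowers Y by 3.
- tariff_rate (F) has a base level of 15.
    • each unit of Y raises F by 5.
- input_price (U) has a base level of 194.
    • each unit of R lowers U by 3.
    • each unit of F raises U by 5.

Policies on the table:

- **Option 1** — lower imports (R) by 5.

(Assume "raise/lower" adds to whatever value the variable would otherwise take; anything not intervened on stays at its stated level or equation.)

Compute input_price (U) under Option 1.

-6181

Option 1 (R − 5):
  R = 5 − 5 = 0
  B = 76
  Y = -30 + 3·0 − 3·76 = -258
  F = 15 + 5·(-258) = -1275
  U = 194 − 3·0 + 5·(-1275) = -6181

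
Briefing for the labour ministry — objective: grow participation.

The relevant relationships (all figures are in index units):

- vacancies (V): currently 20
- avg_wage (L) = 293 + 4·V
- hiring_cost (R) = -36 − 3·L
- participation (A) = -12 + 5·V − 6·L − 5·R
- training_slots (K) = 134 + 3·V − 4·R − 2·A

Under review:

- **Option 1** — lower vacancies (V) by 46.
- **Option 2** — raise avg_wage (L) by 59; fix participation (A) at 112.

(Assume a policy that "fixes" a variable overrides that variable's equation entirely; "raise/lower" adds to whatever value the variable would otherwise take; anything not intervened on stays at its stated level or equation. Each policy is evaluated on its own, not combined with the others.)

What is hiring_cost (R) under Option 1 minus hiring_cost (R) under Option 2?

Option 1 (V − 46):
  V = 20 − 46 = -26
  L = 293 + 4·(-26) = 189
  R = -36 − 3·189 = -603
Option 2 (L + 59, A := 112):
  V = 20
  L = 293 + 4·20 (+59 from intervention) = 432
  R = -36 − 3·432 = -1332
R: -603 − (-1332) = 729

729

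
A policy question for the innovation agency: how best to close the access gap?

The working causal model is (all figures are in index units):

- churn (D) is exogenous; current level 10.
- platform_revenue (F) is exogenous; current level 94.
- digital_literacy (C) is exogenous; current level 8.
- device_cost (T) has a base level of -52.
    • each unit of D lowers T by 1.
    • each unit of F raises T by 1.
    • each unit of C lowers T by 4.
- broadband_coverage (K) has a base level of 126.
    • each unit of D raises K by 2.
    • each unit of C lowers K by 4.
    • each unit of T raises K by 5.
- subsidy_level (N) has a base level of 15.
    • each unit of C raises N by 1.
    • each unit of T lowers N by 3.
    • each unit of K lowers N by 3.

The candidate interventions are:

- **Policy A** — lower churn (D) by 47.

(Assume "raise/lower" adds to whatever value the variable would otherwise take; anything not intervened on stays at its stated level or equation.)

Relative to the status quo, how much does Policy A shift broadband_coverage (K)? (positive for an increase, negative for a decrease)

Baseline:
  D = 10
  F = 94
  C = 8
  T = -52 − 10 + 94 − 4·8 = 0
  K = 126 + 2·10 − 4·8 + 5·0 = 114
Policy A (D − 47):
  D = 10 − 47 = -37
  F = 94
  C = 8
  T = -52 − (-37) + 94 − 4·8 = 47
  K = 126 + 2·(-37) − 4·8 + 5·47 = 255
Change in K: 255 − 114 = 141

141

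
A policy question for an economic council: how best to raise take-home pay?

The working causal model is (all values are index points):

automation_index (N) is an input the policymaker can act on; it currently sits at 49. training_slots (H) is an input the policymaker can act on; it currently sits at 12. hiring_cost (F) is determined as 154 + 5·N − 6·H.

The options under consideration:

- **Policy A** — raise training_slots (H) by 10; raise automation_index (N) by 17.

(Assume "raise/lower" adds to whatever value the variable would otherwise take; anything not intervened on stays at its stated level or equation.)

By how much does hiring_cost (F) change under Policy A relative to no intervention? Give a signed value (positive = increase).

Baseline:
  N = 49
  H = 12
  F = 154 + 5·49 − 6·12 = 327
Policy A (H + 10, N + 17):
  N = 49 + 17 = 66
  H = 12 + 10 = 22
  F = 154 + 5·66 − 6·22 = 352
Change in F: 352 − 327 = 25

25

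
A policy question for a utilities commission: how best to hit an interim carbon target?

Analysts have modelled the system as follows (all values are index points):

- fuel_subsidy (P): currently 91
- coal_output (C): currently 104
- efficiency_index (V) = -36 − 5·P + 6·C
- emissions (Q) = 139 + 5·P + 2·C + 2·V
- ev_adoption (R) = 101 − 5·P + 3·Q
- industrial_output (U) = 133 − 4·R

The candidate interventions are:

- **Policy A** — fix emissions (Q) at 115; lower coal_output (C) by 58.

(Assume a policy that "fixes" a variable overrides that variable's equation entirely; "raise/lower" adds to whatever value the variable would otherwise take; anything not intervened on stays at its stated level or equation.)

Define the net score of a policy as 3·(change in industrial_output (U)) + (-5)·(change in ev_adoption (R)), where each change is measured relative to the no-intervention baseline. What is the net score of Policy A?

48603

Baseline:
  P = 91
  C = 104
  V = -36 − 5·91 + 6·104 = 133
  Q = 139 + 5·91 + 2·104 + 2·133 = 1068
  R = 101 − 5·91 + 3·1068 = 2850
  U = 133 − 4·2850 = -11267
Policy A (Q := 115, C − 58):
  P = 91
  C = 104 − 58 = 46
  V = -36 − 5·91 + 6·46 = -215
  Q = 115
  R = 101 − 5·91 + 3·115 = -9
  U = 133 − 4·(-9) = 169
ΔU = 169 − (-11267) = 11436; ΔR = -9 − 2850 = -2859
Score = 3·11436 + (-5)·(-2859) = 48603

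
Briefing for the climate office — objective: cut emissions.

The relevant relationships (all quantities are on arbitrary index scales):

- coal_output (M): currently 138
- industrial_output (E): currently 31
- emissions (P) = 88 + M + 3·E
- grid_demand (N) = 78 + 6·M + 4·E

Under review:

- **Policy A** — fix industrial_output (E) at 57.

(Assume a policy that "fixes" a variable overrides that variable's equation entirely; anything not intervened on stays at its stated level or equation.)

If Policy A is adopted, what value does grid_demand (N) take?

Policy A (E := 57):
  M = 138
  E = 57
  N = 78 + 6·138 + 4·57 = 1134

1134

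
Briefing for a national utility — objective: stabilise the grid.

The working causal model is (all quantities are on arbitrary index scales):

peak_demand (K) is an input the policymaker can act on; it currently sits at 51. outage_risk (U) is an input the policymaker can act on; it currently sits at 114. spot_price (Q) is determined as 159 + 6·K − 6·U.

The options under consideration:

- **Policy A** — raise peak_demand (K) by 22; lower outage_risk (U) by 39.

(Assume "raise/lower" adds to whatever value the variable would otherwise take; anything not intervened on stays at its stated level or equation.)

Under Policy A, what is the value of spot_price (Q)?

147

Policy A (K + 22, U − 39):
  K = 51 + 22 = 73
  U = 114 − 39 = 75
  Q = 159 + 6·73 − 6·75 = 147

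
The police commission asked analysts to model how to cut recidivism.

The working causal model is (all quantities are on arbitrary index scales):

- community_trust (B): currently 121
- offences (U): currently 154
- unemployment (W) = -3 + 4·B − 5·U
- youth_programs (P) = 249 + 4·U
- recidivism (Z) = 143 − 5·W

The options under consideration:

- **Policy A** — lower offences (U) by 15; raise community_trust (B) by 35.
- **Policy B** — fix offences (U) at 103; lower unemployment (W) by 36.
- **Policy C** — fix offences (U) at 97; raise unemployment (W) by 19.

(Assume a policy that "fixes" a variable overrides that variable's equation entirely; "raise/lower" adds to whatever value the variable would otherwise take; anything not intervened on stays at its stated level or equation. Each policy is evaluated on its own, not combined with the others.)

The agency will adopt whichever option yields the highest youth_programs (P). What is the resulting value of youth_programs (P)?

Policy A (U − 15, B + 35):
  U = 154 − 15 = 139
  P = 249 + 4·139 = 805
Policy B (U := 103, W − 36):
  U = 103
  P = 249 + 4·103 = 661
Policy C (U := 97, W + 19):
  U = 97
  P = 249 + 4·97 = 637
Comparing — Policy A: P=805, Policy B: P=661, Policy C: P=637. Highest is 805 (Policy A).

805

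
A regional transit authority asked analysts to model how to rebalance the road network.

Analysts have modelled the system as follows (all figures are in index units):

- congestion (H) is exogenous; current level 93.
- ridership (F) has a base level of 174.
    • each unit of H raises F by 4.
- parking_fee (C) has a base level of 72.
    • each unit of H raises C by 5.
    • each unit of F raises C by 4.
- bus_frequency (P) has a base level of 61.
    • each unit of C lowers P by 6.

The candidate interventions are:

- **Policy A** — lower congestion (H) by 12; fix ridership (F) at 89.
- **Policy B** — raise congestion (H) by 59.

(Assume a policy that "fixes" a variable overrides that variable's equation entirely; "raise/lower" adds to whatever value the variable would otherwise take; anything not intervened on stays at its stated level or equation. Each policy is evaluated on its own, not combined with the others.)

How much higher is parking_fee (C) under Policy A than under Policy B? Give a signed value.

Policy A (H − 12, F := 89):
  H = 93 − 12 = 81
  F = 89
  C = 72 + 5·81 + 4·89 = 833
Policy B (H + 59):
  H = 93 + 59 = 152
  F = 174 + 4·152 = 782
  C = 72 + 5·152 + 4·782 = 3960
C: 833 − 3960 = -3127

-3127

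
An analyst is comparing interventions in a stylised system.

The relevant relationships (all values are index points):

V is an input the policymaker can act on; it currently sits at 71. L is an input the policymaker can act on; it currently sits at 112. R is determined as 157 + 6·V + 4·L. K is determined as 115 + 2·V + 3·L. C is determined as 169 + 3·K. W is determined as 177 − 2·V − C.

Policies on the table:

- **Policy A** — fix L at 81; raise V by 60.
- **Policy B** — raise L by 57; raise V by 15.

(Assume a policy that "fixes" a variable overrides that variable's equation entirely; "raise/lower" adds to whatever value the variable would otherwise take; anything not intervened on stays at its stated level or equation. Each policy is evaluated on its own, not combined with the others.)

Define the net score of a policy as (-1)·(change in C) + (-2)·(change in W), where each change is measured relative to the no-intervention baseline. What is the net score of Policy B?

663

Baseline:
  V = 71
  L = 112
  K = 115 + 2·71 + 3·112 = 593
  C = 169 + 3·593 = 1948
  W = 177 − 2·71 − 1948 = -1913
Policy B (L + 57, V + 15):
  V = 71 + 15 = 86
  L = 112 + 57 = 169
  K = 115 + 2·86 + 3·169 = 794
  C = 169 + 3·794 = 2551
  W = 177 − 2·86 − 2551 = -2546
ΔC = 2551 − 1948 = 603; ΔW = -2546 − (-1913) = -633
Score = (-1)·603 + (-2)·(-633) = 663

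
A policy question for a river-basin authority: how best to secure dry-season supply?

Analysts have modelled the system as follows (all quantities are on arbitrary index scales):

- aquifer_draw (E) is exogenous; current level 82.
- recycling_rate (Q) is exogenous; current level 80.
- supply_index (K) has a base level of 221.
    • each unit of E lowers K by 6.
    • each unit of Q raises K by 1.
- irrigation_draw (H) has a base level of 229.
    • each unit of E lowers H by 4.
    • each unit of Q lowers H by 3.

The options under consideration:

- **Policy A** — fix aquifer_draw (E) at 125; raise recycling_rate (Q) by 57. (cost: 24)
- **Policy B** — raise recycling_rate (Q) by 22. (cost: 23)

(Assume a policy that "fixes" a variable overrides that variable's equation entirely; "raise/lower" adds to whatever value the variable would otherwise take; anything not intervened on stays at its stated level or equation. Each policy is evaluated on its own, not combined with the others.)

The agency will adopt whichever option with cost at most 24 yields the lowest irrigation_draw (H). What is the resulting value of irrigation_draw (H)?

-682

Policy A (E := 125, Q + 57):
  E = 125
  Q = 80 + 57 = 137
  H = 229 − 4·125 − 3·137 = -682
Policy B (Q + 22):
  E = 82
  Q = 80 + 22 = 102
  H = 229 − 4·82 − 3·102 = -405
Comparing — Policy A: H=-682, Policy B: H=-405. Lowest is -682 (Policy A).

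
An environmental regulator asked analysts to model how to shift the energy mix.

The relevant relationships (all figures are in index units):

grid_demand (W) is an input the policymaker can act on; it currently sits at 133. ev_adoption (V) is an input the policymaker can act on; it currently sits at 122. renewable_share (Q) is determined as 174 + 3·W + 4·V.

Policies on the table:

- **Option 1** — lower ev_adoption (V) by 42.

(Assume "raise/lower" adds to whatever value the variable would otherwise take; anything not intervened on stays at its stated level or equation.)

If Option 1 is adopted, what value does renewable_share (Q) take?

Option 1 (V − 42):
  W = 133
  V = 122 − 42 = 80
  Q = 174 + 3·133 + 4·80 = 893

893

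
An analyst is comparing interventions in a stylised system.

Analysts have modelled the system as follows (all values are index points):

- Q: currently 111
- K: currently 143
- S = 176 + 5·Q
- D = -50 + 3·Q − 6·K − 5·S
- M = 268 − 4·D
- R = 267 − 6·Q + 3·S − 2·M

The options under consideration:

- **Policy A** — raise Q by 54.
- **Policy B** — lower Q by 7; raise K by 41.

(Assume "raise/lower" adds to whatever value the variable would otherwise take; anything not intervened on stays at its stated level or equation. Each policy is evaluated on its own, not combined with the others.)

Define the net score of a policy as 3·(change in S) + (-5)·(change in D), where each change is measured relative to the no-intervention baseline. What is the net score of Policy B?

355

Baseline:
  Q = 111
  K = 143
  S = 176 + 5·111 = 731
  D = -50 + 3·111 − 6·143 − 5·731 = -4230
Policy B (Q − 7, K + 41):
  Q = 111 − 7 = 104
  K = 143 + 41 = 184
  S = 176 + 5·104 = 696
  D = -50 + 3·104 − 6·184 − 5·696 = -4322
ΔS = 696 − 731 = -35; ΔD = -4322 − (-4230) = -92
Score = 3·(-35) + (-5)·(-92) = 355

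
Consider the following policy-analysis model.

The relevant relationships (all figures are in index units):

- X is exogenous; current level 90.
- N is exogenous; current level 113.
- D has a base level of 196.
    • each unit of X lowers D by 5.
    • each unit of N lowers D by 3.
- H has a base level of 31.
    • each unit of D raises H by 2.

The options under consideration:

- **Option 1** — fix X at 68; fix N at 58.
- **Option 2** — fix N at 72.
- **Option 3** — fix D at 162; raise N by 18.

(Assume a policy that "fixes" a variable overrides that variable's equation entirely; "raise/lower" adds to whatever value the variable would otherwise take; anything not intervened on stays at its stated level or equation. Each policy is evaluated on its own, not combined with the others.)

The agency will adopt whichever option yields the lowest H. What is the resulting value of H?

-909

Option 1 (X := 68, N := 58):
  X = 68
  N = 58
  D = 196 − 5·68 − 3·58 = -318
  H = 31 + 2·(-318) = -605
Option 2 (N := 72):
  X = 90
  N = 72
  D = 196 − 5·90 − 3·72 = -470
  H = 31 + 2·(-470) = -909
Option 3 (D := 162, N + 18):
  X = 90
  N = 113 + 18 = 131
  D = 162
  H = 31 + 2·162 = 355
Comparing — Option 1: H=-605, Option 2: H=-909, Option 3: H=355. Lowest is -909 (Option 2).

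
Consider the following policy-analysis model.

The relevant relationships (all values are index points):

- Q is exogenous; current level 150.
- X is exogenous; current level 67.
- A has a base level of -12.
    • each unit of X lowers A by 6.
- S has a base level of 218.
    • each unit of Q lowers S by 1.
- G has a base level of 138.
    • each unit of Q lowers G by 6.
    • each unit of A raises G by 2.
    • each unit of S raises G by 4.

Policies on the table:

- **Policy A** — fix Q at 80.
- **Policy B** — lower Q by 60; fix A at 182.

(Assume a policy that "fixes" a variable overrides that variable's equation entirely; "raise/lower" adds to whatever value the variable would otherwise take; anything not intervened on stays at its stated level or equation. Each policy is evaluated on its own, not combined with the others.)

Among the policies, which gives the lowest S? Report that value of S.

Policy A (Q := 80):
  Q = 80
  S = 218 − 80 = 138
Policy B (Q − 60, A := 182):
  Q = 150 − 60 = 90
  S = 218 − 90 = 128
Comparing — Policy A: S=138, Policy B: S=128. Lowest is 128 (Policy B).

128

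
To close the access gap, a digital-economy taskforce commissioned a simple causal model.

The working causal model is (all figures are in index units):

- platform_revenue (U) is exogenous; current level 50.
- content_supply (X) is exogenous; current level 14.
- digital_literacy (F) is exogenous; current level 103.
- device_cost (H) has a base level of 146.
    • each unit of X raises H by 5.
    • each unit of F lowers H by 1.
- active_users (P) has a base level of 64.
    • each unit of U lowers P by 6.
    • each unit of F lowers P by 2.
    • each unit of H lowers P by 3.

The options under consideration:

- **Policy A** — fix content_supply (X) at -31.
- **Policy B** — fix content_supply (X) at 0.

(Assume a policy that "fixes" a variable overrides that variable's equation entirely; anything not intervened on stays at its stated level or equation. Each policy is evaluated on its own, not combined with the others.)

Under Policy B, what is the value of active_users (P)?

Policy B (X := 0):
  U = 50
  X = 0
  F = 103
  H = 146 + 5·0 − 103 = 43
  P = 64 − 6·50 − 2·103 − 3·43 = -571

-571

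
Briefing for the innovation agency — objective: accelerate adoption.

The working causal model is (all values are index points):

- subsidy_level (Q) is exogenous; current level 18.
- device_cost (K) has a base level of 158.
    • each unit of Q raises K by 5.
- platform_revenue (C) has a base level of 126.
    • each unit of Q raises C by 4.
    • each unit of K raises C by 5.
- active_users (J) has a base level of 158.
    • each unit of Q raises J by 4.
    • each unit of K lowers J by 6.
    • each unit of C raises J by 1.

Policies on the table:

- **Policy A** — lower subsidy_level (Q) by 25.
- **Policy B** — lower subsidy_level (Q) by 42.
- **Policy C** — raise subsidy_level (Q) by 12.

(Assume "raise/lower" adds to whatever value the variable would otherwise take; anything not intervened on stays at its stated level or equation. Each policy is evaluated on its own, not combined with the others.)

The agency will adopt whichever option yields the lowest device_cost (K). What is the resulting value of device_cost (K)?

38

Policy A (Q − 25):
  Q = 18 − 25 = -7
  K = 158 + 5·(-7) = 123
Policy B (Q − 42):
  Q = 18 − 42 = -24
  K = 158 + 5·(-24) = 38
Policy C (Q + 12):
  Q = 18 + 12 = 30
  K = 158 + 5·30 = 308
Comparing — Policy A: K=123, Policy B: K=38, Policy C: K=308. Lowest is 38 (Policy B).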